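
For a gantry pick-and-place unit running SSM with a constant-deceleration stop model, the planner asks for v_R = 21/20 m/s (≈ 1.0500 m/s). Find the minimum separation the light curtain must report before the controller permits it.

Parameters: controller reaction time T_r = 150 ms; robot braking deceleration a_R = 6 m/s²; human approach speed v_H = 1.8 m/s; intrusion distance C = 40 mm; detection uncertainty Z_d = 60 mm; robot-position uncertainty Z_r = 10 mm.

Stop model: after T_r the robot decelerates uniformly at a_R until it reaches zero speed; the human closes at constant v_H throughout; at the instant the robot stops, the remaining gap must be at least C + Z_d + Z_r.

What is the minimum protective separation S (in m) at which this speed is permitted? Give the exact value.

S_min = 1511/1600 m = 0.9444 m

braking lasts T_s = (21/20)/6 = 0.1750 s
reaction-phase robot travel = 1.0500·0.1500 = 0.1575 m
braking distance = 1.0500²/(2·6.0000) = 0.0919 m
person approaches 1.8000·(0.1500+0.1750) = 0.5850 m
margins: 0.0400+0.0600+0.0100 = 0.1100 m
S_min ≈ 0.1575+0.0919+0.5850+0.1100  ⇒  S_min = 1511/1600 m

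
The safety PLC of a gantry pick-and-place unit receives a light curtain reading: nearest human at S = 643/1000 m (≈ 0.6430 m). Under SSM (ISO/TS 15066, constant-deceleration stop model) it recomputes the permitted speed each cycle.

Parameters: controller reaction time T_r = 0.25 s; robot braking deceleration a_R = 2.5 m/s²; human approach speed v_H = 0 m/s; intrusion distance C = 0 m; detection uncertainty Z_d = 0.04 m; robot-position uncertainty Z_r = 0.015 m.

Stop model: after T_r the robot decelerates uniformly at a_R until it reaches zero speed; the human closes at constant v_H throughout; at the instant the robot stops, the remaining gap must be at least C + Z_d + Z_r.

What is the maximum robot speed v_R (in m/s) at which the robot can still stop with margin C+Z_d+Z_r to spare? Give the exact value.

quadratic (1/5)·v² + (1/4)·v + (-147/250) = 0
  disc = (1/4)² − 4·(1/5)·(-147/250) = 5329/10000 ; √disc = 73/100
  v_R = (−(1/4) + 73/100) / (2·(1/5)) = 6/5 m/s
check:
braking lasts T_s = (6/5)/(5/2) = 0.4800 s
reaction-phase robot travel = 1.2000·0.2500 = 0.3000 m
robot covers 1.2000·0.4800 − ½·2.5000·0.4800² = 0.2880 m while stopping
person approaches 0.0000·(0.2500+0.4800) = 0.0000 m
residual clearance needed = 0.0000+0.0400+0.0150 = 0.0550 m
sum ≈ 0.3000+0.2880+0.0000+0.0550 ≈ 0.6430 m = S ✓

v_R_max = 6/5 m/s = 1.2000 m/s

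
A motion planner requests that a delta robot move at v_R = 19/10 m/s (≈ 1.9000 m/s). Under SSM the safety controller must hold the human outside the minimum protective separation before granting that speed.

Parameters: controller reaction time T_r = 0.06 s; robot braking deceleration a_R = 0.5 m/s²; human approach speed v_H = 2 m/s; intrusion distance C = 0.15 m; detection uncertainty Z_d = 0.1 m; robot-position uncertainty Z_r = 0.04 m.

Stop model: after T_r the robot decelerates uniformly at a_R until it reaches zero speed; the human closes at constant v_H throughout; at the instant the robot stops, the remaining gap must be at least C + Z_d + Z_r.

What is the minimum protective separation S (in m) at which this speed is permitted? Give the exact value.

S_min = 5867/500 m = 11.7340 m

braking lasts T_s = (19/10)/(1/2) = 3.8000 s
reaction-phase robot travel = 1.9000·0.0600 = 0.1140 m
robot under decel: 1.9000²/(2·0.5000) = 3.6100 m
person approaches 2.0000·(0.0600+3.8000) = 7.7200 m
residual clearance needed = 0.1500+0.1000+0.0400 = 0.2900 m
S_min ≈ 0.1140+3.6100+7.7200+0.2900  ⇒  S_min = 5867/500 m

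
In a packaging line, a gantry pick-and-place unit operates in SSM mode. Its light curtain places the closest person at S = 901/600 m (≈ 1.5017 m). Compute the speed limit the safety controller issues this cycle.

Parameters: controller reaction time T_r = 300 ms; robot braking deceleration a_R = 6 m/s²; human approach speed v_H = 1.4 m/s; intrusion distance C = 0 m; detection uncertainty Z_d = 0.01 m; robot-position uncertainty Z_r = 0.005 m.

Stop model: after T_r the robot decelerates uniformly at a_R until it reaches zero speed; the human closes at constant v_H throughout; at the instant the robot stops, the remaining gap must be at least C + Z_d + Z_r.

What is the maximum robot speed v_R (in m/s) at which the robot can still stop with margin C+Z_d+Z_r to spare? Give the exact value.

at the boundary: (1/12)·v² + (8/15)·v + (-16/15) = 0
  disc = (8/15)² − 4·(1/12)·(-16/15) = 16/25 ; √disc = 4/5
  v_R = (−(8/15) + 4/5) / (2·(1/12)) = 8/5 m/s
check:
stop time T_s = (8/5)/6 = 0.2667 s
robot covers v_R·T_r = 1.6000·0.3000 = 0.4800 m before braking
braking distance = 1.6000²/(2·6.0000) = 0.2133 m
human over T_r+T_s: 1.4000·(0.3000+0.2667) = 0.7933 m
margins: 0.0000+0.0100+0.0050 = 0.0150 m
sum ≈ 0.4800+0.2133+0.7933+0.0150 ≈ 1.5017 m = S ✓

v_R_max = 8/5 m/s = 1.6000 m/s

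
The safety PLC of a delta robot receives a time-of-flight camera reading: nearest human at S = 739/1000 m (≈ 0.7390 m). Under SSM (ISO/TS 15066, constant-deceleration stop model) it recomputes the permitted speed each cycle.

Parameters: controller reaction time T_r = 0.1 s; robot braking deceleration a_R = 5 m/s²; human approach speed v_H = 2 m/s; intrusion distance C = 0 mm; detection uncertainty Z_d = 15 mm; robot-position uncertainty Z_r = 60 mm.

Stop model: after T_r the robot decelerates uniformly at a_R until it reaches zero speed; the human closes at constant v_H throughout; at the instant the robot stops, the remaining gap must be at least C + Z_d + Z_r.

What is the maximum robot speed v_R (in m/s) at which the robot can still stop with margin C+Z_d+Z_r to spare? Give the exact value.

v_R_max = 4/5 m/s = 0.8000 m/s

at the boundary: (1/10)·v² + (1/2)·v + (-58/125) = 0
  disc = (1/2)² − 4·(1/10)·(-58/125) = 1089/2500 ; √disc = 33/50
  v_R = (−(1/2) + 33/50) / (2·(1/10)) = 4/5 m/s
check:
T_s = v_R/a_R = (4/5)/5 = 0.1600 s
robot covers v_R·T_r = 0.8000·0.1000 = 0.0800 m before braking
robot under decel: 0.8000²/(2·5.0000) = 0.0640 m
person approaches 2.0000·(0.1000+0.1600) = 0.5200 m
C+Z_d+Z_r = 0.0000+0.0150+0.0600 = 0.0750 m
sum ≈ 0.0800+0.0640+0.5200+0.0750 ≈ 0.7390 m = S ✓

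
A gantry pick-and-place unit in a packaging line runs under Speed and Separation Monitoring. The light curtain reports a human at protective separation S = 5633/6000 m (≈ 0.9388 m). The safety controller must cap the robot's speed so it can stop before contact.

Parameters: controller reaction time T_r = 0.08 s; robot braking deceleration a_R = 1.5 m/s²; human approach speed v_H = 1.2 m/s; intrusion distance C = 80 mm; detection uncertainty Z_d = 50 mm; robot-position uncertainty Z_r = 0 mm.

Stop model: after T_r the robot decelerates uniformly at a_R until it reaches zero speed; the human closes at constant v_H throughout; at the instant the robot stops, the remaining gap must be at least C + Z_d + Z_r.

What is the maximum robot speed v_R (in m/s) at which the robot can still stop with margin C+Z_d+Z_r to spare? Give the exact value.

v_R_max = 13/20 m/s = 0.6500 m/s

at the boundary: (1/3)·v² + (22/25)·v + (-4277/6000) = 0
  disc = (22/25)² − 4·(1/3)·(-4277/6000) = 38809/22500 ; √disc = 197/150
  v_R = (−(22/25) + 197/150) / (2·(1/3)) = 13/20 m/s
check:
T_s = v_R/a_R = (13/20)/(3/2) = 0.4333 s
robot covers v_R·T_r = 0.6500·0.0800 = 0.0520 m before braking
robot under decel: 0.6500²/(2·1.5000) = 0.1408 m
human closes 1.2000·0.5133 = 0.6160 m
residual clearance needed = 0.0800+0.0500+0.0000 = 0.1300 m
sum ≈ 0.0520+0.1408+0.6160+0.1300 ≈ 0.9388 m = S ✓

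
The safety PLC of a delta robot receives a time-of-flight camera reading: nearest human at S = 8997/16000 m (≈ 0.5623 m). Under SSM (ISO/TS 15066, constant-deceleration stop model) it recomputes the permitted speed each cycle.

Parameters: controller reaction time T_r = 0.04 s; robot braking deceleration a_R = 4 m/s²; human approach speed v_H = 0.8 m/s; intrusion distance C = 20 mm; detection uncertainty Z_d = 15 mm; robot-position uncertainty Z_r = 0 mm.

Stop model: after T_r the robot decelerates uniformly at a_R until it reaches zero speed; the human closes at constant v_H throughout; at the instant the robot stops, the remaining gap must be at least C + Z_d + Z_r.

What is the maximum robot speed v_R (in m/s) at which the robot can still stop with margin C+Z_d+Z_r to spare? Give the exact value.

collect terms ⇒ (1/8)·v_R² + (6/25)·v_R + (-317/640) = 0
  disc = (6/25)² − 4·(1/8)·(-317/640) = 48841/160000 ; √disc = 221/400
  v_R = (−(6/25) + 221/400) / (2·(1/8)) = 5/4 m/s
check:
braking lasts T_s = (5/4)/4 = 0.3125 s
robot covers v_R·T_r = 1.2500·0.0400 = 0.0500 m before braking
braking distance = 1.2500²/(2·4.0000) = 0.1953 m
human over T_r+T_s: 0.8000·(0.0400+0.3125) = 0.2820 m
C+Z_d+Z_r = 0.0200+0.0150+0.0000 = 0.0350 m
sum ≈ 0.0500+0.1953+0.2820+0.0350 ≈ 0.5623 m = S ✓

v_R_max = 5/4 m/s = 1.2500 m/s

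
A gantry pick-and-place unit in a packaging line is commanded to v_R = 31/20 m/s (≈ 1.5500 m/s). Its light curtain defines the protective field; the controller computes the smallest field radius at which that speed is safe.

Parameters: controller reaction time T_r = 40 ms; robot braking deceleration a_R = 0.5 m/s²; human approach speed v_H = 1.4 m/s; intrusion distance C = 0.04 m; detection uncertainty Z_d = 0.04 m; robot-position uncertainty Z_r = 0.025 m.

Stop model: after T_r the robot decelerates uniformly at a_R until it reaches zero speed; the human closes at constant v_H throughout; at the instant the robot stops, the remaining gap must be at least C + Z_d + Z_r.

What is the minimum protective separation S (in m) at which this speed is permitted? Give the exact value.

S_min = 13931/2000 m = 6.9655 m

stop time T_s = (31/20)/(1/2) = 3.1000 s
robot covers v_R·T_r = 1.5500·0.0400 = 0.0620 m before braking
robot under decel: 1.5500²/(2·0.5000) = 2.4025 m
human closes 1.4000·3.1400 = 4.3960 m
C+Z_d+Z_r = 0.0400+0.0400+0.0250 = 0.1050 m
S_min ≈ 0.0620+2.4025+4.3960+0.1050  ⇒  S_min = 13931/2000 m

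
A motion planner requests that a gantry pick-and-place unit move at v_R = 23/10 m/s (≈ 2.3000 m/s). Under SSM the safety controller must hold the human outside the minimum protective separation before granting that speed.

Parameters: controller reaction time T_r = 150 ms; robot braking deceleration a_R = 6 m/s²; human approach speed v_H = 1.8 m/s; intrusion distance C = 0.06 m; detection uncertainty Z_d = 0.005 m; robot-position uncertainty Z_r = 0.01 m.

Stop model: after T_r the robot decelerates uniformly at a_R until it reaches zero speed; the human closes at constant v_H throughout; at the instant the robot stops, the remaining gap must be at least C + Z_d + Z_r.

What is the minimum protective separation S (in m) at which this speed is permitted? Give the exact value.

braking lasts T_s = (23/10)/6 = 0.3833 s
reaction-phase robot travel = 2.3000·0.1500 = 0.3450 m
robot covers 2.3000·0.3833 − ½·6.0000·0.3833² = 0.4408 m while stopping
person approaches 1.8000·(0.1500+0.3833) = 0.9600 m
C+Z_d+Z_r = 0.0600+0.0050+0.0100 = 0.0750 m
S_min ≈ 0.3450+0.4408+0.9600+0.0750  ⇒  S_min = 437/240 m

S_min = 437/240 m = 1.8208 m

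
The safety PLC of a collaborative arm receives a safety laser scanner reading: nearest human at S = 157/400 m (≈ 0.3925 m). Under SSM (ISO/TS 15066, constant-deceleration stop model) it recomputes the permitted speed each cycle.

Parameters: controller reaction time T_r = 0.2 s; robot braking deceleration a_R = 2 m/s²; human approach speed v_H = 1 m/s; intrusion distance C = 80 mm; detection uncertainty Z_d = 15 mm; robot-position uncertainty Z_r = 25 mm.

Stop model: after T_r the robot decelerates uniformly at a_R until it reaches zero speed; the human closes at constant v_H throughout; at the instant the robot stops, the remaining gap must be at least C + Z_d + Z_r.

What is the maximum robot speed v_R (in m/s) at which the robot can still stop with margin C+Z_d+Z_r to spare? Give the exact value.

quadratic (1/4)·v² + (7/10)·v + (-29/400) = 0
  disc = (7/10)² − 4·(1/4)·(-29/400) = 9/16 ; √disc = 3/4
  v_R = (−(7/10) + 3/4) / (2·(1/4)) = 1/10 m/s
check:
braking lasts T_s = (1/10)/2 = 0.0500 s
reaction-phase robot travel = 0.1000·0.2000 = 0.0200 m
robot covers 0.1000·0.0500 − ½·2.0000·0.0500² = 0.0025 m while stopping
person approaches 1.0000·(0.2000+0.0500) = 0.2500 m
C+Z_d+Z_r = 0.0800+0.0150+0.0250 = 0.1200 m
sum ≈ 0.0200+0.0025+0.2500+0.1200 ≈ 0.3925 m = S ✓

v_R_max = 1/10 m/s = 0.1000 m/s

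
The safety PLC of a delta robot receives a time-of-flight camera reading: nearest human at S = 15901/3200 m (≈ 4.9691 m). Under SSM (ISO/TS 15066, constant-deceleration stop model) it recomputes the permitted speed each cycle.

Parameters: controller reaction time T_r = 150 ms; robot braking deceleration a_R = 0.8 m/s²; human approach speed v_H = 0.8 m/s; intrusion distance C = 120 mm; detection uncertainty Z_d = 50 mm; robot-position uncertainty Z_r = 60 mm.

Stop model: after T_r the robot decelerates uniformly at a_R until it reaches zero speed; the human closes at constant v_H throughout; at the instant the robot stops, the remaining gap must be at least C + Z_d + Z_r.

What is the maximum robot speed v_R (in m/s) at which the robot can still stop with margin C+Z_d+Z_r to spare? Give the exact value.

at the boundary: (5/8)·v² + (23/20)·v + (-14781/3200) = 0
  disc = (23/20)² − 4·(5/8)·(-14781/3200) = 82369/6400 ; √disc = 287/80
  v_R = (−(23/20) + 287/80) / (2·(5/8)) = 39/20 m/s
check:
stop time T_s = (39/20)/(4/5) = 2.4375 s
reaction-phase robot travel = 1.9500·0.1500 = 0.2925 m
braking distance = 1.9500²/(2·0.8000) = 2.3766 m
human over T_r+T_s: 0.8000·(0.1500+2.4375) = 2.0700 m
residual clearance needed = 0.1200+0.0500+0.0600 = 0.2300 m
sum ≈ 0.2925+2.3766+2.0700+0.2300 ≈ 4.9691 m = S ✓

v_R_max = 39/20 m/s = 1.9500 m/s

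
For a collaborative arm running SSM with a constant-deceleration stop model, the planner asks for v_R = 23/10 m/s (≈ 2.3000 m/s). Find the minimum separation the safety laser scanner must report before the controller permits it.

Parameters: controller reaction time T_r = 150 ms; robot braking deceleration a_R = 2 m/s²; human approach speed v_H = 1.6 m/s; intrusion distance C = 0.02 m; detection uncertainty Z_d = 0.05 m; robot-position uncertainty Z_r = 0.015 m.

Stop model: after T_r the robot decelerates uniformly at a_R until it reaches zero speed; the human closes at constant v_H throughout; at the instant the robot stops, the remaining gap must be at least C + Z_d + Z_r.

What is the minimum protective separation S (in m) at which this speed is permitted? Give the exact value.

S_min = 1533/400 m = 3.8325 m

T_s = v_R/a_R = (23/10)/2 = 1.1500 s
robot in T_r: 2.3000·0.1500 = 0.3450 m
robot under decel: 2.3000²/(2·2.0000) = 1.3225 m
person approaches 1.6000·(0.1500+1.1500) = 2.0800 m
residual clearance needed = 0.0200+0.0500+0.0150 = 0.0850 m
S_min ≈ 0.3450+1.3225+2.0800+0.0850  ⇒  S_min = 1533/400 m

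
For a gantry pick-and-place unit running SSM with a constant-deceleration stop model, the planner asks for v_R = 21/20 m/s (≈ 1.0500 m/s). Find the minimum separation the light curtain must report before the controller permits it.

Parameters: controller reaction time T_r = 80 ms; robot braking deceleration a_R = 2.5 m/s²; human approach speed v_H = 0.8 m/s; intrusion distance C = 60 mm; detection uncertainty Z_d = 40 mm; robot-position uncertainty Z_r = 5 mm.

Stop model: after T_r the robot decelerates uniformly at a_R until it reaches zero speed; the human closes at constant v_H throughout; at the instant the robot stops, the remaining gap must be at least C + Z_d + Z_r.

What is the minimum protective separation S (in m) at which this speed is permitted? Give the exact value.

S_min = 1619/2000 m = 0.8095 m

T_s = v_R/a_R = (21/20)/(5/2) = 0.4200 s
reaction-phase robot travel = 1.0500·0.0800 = 0.0840 m
robot covers 1.0500·0.4200 − ½·2.5000·0.4200² = 0.2205 m while stopping
human over T_r+T_s: 0.8000·(0.0800+0.4200) = 0.4000 m
margins: 0.0600+0.0400+0.0050 = 0.1050 m
S_min ≈ 0.0840+0.2205+0.4000+0.1050  ⇒  S_min = 1619/2000 m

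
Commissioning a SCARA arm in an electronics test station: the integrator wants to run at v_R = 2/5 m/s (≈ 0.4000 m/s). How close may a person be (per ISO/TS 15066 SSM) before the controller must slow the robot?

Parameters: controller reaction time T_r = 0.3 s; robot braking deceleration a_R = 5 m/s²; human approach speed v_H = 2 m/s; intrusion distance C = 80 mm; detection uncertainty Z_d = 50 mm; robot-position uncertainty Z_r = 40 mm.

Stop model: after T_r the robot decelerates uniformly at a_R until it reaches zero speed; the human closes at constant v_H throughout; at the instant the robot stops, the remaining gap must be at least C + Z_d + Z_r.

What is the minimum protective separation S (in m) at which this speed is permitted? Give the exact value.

S_min = 533/500 m = 1.0660 m

stop time T_s = (2/5)/5 = 0.0800 s
robot in T_r: 0.4000·0.3000 = 0.1200 m
robot under decel: 0.4000²/(2·5.0000) = 0.0160 m
person approaches 2.0000·(0.3000+0.0800) = 0.7600 m
margins: 0.0800+0.0500+0.0400 = 0.1700 m
S_min ≈ 0.1200+0.0160+0.7600+0.1700  ⇒  S_min = 533/500 m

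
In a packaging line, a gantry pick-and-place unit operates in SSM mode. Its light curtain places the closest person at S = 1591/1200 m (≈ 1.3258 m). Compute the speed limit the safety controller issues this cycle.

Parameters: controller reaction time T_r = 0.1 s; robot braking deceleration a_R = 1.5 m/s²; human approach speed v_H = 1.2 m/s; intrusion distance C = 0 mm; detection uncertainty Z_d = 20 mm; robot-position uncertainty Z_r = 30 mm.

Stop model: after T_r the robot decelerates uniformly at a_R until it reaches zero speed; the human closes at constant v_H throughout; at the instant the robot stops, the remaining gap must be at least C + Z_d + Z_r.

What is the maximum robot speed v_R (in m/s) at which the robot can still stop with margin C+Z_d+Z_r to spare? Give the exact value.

v_R_max = 19/20 m/s = 0.9500 m/s

quadratic (1/3)·v² + (9/10)·v + (-1387/1200) = 0
  disc = (9/10)² − 4·(1/3)·(-1387/1200) = 529/225 ; √disc = 23/15
  v_R = (−(9/10) + 23/15) / (2·(1/3)) = 19/20 m/s
check:
braking lasts T_s = (19/20)/(3/2) = 0.6333 s
reaction-phase robot travel = 0.9500·0.1000 = 0.0950 m
braking distance = 0.9500²/(2·1.5000) = 0.3008 m
human over T_r+T_s: 1.2000·(0.1000+0.6333) = 0.8800 m
residual clearance needed = 0.0000+0.0200+0.0300 = 0.0500 m
sum ≈ 0.0950+0.3008+0.8800+0.0500 ≈ 1.3258 m = S ✓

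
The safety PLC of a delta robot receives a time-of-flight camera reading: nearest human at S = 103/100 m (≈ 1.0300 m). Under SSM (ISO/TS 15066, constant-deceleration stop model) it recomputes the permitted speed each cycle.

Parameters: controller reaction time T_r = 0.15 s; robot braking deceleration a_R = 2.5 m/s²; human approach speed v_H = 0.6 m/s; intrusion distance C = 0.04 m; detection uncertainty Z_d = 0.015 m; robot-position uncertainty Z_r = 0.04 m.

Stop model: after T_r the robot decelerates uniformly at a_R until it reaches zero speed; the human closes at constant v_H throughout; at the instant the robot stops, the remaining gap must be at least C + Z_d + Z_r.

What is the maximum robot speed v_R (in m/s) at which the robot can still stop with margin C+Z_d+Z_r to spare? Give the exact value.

v_R_max = 13/10 m/s = 1.3000 m/s

collect terms ⇒ (1/5)·v_R² + (39/100)·v_R + (-169/200) = 0
  disc = (39/100)² − 4·(1/5)·(-169/200) = 8281/10000 ; √disc = 91/100
  v_R = (−(39/100) + 91/100) / (2·(1/5)) = 13/10 m/s
check:
braking lasts T_s = (13/10)/(5/2) = 0.5200 s
robot covers v_R·T_r = 1.3000·0.1500 = 0.1950 m before braking
robot under decel: 1.3000²/(2·2.5000) = 0.3380 m
person approaches 0.6000·(0.1500+0.5200) = 0.4020 m
residual clearance needed = 0.0400+0.0150+0.0400 = 0.0950 m
sum ≈ 0.1950+0.3380+0.4020+0.0950 ≈ 1.0300 m = S ✓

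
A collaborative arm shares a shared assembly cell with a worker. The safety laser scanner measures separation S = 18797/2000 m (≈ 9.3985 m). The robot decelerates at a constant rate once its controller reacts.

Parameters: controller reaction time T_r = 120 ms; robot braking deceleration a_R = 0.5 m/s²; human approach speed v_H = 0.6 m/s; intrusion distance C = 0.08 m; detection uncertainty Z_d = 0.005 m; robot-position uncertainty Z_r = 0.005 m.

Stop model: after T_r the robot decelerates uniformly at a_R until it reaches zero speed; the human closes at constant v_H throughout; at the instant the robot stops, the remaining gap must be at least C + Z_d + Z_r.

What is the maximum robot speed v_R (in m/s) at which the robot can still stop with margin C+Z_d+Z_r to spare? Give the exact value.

quadratic (1)·v² + (33/25)·v + (-18473/2000) = 0
  disc = (33/25)² − 4·(1)·(-18473/2000) = 96721/2500 ; √disc = 311/50
  v_R = (−(33/25) + 311/50) / (2·(1)) = 49/20 m/s
check:
stop time T_s = (49/20)/(1/2) = 4.9000 s
reaction-phase robot travel = 2.4500·0.1200 = 0.2940 m
robot under decel: 2.4500²/(2·0.5000) = 6.0025 m
human closes 0.6000·5.0200 = 3.0120 m
residual clearance needed = 0.0800+0.0050+0.0050 = 0.0900 m
sum ≈ 0.2940+6.0025+3.0120+0.0900 ≈ 9.3985 m = S ✓

v_R_max = 49/20 m/s = 2.4500 m/s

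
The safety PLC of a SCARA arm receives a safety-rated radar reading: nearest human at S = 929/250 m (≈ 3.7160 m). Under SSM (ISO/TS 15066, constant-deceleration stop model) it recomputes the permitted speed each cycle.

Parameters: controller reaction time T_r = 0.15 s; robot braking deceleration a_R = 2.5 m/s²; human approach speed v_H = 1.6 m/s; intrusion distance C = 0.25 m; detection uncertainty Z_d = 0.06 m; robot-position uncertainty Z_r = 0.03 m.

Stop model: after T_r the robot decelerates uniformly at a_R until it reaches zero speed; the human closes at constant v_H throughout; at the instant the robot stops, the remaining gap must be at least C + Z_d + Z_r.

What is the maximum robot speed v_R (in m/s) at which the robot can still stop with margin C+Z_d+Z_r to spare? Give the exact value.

v_R_max = 49/20 m/s = 2.4500 m/s

quadratic (1/5)·v² + (79/100)·v + (-392/125) = 0
  disc = (79/100)² − 4·(1/5)·(-392/125) = 31329/10000 ; √disc = 177/100
  v_R = (−(79/100) + 177/100) / (2·(1/5)) = 49/20 m/s
check:
braking lasts T_s = (49/20)/(5/2) = 0.9800 s
robot in T_r: 2.4500·0.1500 = 0.3675 m
robot covers 2.4500·0.9800 − ½·2.5000·0.9800² = 1.2005 m while stopping
human over T_r+T_s: 1.6000·(0.1500+0.9800) = 1.8080 m
C+Z_d+Z_r = 0.2500+0.0600+0.0300 = 0.3400 m
sum ≈ 0.3675+1.2005+1.8080+0.3400 ≈ 3.7160 m = S ✓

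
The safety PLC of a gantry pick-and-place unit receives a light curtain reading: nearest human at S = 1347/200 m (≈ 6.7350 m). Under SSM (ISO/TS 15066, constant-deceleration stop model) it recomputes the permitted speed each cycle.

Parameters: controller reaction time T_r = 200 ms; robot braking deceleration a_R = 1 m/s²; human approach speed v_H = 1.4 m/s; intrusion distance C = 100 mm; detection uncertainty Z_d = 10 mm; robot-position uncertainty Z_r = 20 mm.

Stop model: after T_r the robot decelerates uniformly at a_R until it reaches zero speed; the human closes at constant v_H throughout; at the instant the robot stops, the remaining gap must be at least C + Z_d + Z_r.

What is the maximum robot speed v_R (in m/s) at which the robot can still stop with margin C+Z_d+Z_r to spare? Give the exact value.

v_R_max = 23/10 m/s = 2.3000 m/s

at the boundary: (1/2)·v² + (8/5)·v + (-253/40) = 0
  disc = (8/5)² − 4·(1/2)·(-253/40) = 1521/100 ; √disc = 39/10
  v_R = (−(8/5) + 39/10) / (2·(1/2)) = 23/10 m/s
check:
braking lasts T_s = (23/10)/1 = 2.3000 s
robot in T_r: 2.3000·0.2000 = 0.4600 m
robot covers 2.3000·2.3000 − ½·1.0000·2.3000² = 2.6450 m while stopping
human closes 1.4000·2.5000 = 3.5000 m
margins: 0.1000+0.0100+0.0200 = 0.1300 m
sum ≈ 0.4600+2.6450+3.5000+0.1300 ≈ 6.7350 m = S ✓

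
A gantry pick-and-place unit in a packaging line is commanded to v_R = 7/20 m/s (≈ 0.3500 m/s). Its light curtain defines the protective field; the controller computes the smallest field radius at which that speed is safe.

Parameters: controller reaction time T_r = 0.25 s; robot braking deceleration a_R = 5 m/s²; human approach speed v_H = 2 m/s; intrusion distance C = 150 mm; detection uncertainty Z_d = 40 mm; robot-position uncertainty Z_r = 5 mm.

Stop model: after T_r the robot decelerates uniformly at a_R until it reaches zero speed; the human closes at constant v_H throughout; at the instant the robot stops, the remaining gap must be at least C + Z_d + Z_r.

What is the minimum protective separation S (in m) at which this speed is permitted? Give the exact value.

S_min = 3739/4000 m = 0.9347 m

T_s = v_R/a_R = (7/20)/5 = 0.0700 s
reaction-phase robot travel = 0.3500·0.2500 = 0.0875 m
braking distance = 0.3500²/(2·5.0000) = 0.0123 m
human over T_r+T_s: 2.0000·(0.2500+0.0700) = 0.6400 m
margins: 0.1500+0.0400+0.0050 = 0.1950 m
S_min ≈ 0.0875+0.0123+0.6400+0.1950  ⇒  S_min = 3739/4000 m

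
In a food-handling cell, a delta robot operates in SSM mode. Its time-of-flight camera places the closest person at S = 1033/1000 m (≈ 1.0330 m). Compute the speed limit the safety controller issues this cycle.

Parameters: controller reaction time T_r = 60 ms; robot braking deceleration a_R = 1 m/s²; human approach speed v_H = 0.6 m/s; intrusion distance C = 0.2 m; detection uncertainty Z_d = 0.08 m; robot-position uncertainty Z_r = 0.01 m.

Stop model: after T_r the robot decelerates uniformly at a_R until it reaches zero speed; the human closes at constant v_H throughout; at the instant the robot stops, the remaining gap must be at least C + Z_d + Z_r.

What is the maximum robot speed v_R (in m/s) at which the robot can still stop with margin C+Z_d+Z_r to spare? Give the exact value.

at the boundary: (1/2)·v² + (33/50)·v + (-707/1000) = 0
  disc = (33/50)² − 4·(1/2)·(-707/1000) = 1156/625 ; √disc = 34/25
  v_R = (−(33/50) + 34/25) / (2·(1/2)) = 7/10 m/s
check:
T_s = v_R/a_R = (7/10)/1 = 0.7000 s
robot covers v_R·T_r = 0.7000·0.0600 = 0.0420 m before braking
robot under decel: 0.7000²/(2·1.0000) = 0.2450 m
human closes 0.6000·0.7600 = 0.4560 m
residual clearance needed = 0.2000+0.0800+0.0100 = 0.2900 m
sum ≈ 0.0420+0.2450+0.4560+0.2900 ≈ 1.0330 m = S ✓

v_R_max = 7/10 m/s = 0.7000 m/s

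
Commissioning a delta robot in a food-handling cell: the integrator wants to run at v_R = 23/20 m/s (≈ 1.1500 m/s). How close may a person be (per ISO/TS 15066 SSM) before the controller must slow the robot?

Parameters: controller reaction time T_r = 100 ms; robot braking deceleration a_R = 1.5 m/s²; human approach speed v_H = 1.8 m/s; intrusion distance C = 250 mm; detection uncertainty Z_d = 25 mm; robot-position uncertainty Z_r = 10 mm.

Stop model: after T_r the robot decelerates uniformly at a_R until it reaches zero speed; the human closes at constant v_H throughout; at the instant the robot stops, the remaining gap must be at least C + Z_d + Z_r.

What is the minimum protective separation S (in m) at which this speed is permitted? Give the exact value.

stop time T_s = (23/20)/(3/2) = 0.7667 s
reaction-phase robot travel = 1.1500·0.1000 = 0.1150 m
robot under decel: 1.1500²/(2·1.5000) = 0.4408 m
human over T_r+T_s: 1.8000·(0.1000+0.7667) = 1.5600 m
residual clearance needed = 0.2500+0.0250+0.0100 = 0.2850 m
S_min ≈ 0.1150+0.4408+1.5600+0.2850  ⇒  S_min = 2881/1200 m

S_min = 2881/1200 m = 2.4008 m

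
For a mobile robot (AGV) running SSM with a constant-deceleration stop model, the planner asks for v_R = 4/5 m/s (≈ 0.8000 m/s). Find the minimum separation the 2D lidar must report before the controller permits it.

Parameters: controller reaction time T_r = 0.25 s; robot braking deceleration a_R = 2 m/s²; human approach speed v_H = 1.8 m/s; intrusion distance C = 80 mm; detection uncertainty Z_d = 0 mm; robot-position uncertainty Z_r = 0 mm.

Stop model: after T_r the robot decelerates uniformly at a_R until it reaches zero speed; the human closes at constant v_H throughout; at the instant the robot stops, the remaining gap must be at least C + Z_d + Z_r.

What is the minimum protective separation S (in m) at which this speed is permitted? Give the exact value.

S_min = 161/100 m = 1.6100 m

braking lasts T_s = (4/5)/2 = 0.4000 s
reaction-phase robot travel = 0.8000·0.2500 = 0.2000 m
braking distance = 0.8000²/(2·2.0000) = 0.1600 m
human over T_r+T_s: 1.8000·(0.2500+0.4000) = 1.1700 m
residual clearance needed = 0.0800+0.0000+0.0000 = 0.0800 m
S_min ≈ 0.2000+0.1600+1.1700+0.0800  ⇒  S_min = 161/100 m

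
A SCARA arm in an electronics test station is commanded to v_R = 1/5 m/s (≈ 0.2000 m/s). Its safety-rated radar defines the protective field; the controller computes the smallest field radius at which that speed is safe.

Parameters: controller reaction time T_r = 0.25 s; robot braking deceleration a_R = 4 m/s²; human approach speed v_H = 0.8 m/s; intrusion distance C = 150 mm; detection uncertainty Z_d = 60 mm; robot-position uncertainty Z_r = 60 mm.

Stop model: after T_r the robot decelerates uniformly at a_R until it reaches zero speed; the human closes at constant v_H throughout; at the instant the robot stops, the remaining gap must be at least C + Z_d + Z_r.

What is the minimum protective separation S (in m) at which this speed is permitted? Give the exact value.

S_min = 113/200 m = 0.5650 m

T_s = v_R/a_R = (1/5)/4 = 0.0500 s
robot in T_r: 0.2000·0.2500 = 0.0500 m
robot under decel: 0.2000²/(2·4.0000) = 0.0050 m
human closes 0.8000·0.3000 = 0.2400 m
C+Z_d+Z_r = 0.1500+0.0600+0.0600 = 0.2700 m
S_min ≈ 0.0500+0.0050+0.2400+0.2700  ⇒  S_min = 113/200 m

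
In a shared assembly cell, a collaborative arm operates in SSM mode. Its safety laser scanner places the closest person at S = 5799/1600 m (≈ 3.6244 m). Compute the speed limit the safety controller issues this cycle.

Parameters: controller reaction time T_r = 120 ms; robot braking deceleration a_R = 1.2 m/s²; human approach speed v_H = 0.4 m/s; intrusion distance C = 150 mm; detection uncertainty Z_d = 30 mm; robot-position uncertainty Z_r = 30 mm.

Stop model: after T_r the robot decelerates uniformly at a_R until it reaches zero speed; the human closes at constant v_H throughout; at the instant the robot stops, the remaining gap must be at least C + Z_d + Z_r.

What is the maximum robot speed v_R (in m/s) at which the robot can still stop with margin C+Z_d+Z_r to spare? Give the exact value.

v_R_max = 47/20 m/s = 2.3500 m/s

collect terms ⇒ (5/12)·v_R² + (34/75)·v_R + (-26931/8000) = 0
  disc = (34/75)² − 4·(5/12)·(-26931/8000) = 2093809/360000 ; √disc = 1447/600
  v_R = (−(34/75) + 1447/600) / (2·(5/12)) = 47/20 m/s
check:
T_s = v_R/a_R = (47/20)/(6/5) = 1.9583 s
reaction-phase robot travel = 2.3500·0.1200 = 0.2820 m
robot covers 2.3500·1.9583 − ½·1.2000·1.9583² = 2.3010 m while stopping
person approaches 0.4000·(0.1200+1.9583) = 0.8313 m
residual clearance needed = 0.1500+0.0300+0.0300 = 0.2100 m
sum ≈ 0.2820+2.3010+0.8313+0.2100 ≈ 3.6244 m = S ✓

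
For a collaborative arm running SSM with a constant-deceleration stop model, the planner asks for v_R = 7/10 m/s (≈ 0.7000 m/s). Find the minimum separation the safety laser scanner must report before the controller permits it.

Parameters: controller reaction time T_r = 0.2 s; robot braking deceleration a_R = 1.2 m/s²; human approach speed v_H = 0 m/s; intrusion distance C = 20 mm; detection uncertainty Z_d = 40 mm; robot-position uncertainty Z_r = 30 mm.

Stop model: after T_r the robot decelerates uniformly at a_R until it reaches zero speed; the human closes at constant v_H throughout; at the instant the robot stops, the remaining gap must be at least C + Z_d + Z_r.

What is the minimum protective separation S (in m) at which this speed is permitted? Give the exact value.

S_min = 521/1200 m = 0.4342 m

T_s = v_R/a_R = (7/10)/(6/5) = 0.5833 s
reaction-phase robot travel = 0.7000·0.2000 = 0.1400 m
robot under decel: 0.7000²/(2·1.2000) = 0.2042 m
human over T_r+T_s: 0.0000·(0.2000+0.5833) = 0.0000 m
C+Z_d+Z_r = 0.0200+0.0400+0.0300 = 0.0900 m
S_min ≈ 0.1400+0.2042+0.0000+0.0900  ⇒  S_min = 521/1200 m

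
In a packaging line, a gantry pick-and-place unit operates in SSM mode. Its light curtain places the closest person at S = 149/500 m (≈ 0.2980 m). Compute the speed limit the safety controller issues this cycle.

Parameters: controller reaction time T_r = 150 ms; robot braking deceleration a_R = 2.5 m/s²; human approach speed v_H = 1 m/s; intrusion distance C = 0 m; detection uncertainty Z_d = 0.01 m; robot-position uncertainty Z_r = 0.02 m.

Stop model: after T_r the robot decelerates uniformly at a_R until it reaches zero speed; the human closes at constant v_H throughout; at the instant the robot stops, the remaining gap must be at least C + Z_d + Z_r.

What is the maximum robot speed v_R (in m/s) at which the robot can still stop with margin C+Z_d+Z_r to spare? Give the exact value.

v_R_max = 1/5 m/s = 0.2000 m/s

quadratic (1/5)·v² + (11/20)·v + (-59/500) = 0
  disc = (11/20)² − 4·(1/5)·(-59/500) = 3969/10000 ; √disc = 63/100
  v_R = (−(11/20) + 63/100) / (2·(1/5)) = 1/5 m/s
check:
T_s = v_R/a_R = (1/5)/(5/2) = 0.0800 s
reaction-phase robot travel = 0.2000·0.1500 = 0.0300 m
braking distance = 0.2000²/(2·2.5000) = 0.0080 m
human closes 1.0000·0.2300 = 0.2300 m
residual clearance needed = 0.0000+0.0100+0.0200 = 0.0300 m
sum ≈ 0.0300+0.0080+0.2300+0.0300 ≈ 0.2980 m = S ✓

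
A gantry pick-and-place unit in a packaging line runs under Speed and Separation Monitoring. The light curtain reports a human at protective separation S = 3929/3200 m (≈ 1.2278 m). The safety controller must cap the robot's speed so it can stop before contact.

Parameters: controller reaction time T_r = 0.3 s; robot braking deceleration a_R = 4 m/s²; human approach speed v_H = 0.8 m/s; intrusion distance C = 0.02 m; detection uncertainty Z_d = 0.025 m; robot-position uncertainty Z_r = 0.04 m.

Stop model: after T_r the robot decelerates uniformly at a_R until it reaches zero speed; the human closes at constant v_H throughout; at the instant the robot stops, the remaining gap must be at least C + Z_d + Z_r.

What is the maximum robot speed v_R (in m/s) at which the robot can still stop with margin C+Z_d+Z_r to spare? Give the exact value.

quadratic (1/8)·v² + (1/2)·v + (-2889/3200) = 0
  disc = (1/2)² − 4·(1/8)·(-2889/3200) = 4489/6400 ; √disc = 67/80
  v_R = (−(1/2) + 67/80) / (2·(1/8)) = 27/20 m/s
check:
T_s = v_R/a_R = (27/20)/4 = 0.3375 s
robot covers v_R·T_r = 1.3500·0.3000 = 0.4050 m before braking
robot under decel: 1.3500²/(2·4.0000) = 0.2278 m
human closes 0.8000·0.6375 = 0.5100 m
margins: 0.0200+0.0250+0.0400 = 0.0850 m
sum ≈ 0.4050+0.2278+0.5100+0.0850 ≈ 1.2278 m = S ✓

v_R_max = 27/20 m/s = 1.3500 m/s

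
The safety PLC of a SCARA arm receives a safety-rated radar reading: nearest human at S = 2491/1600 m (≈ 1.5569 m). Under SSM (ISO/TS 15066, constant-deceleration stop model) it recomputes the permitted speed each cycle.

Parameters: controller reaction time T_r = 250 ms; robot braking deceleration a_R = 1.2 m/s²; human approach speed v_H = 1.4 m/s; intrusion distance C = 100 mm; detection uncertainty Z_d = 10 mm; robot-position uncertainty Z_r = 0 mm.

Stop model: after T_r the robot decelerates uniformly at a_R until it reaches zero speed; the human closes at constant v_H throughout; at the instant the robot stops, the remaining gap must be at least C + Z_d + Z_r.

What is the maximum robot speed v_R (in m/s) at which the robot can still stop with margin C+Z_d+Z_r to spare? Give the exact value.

v_R_max = 13/20 m/s = 0.6500 m/s

at the boundary: (5/12)·v² + (17/12)·v + (-351/320) = 0
  disc = (17/12)² − 4·(5/12)·(-351/320) = 2209/576 ; √disc = 47/24
  v_R = (−(17/12) + 47/24) / (2·(5/12)) = 13/20 m/s
check:
braking lasts T_s = (13/20)/(6/5) = 0.5417 s
reaction-phase robot travel = 0.6500·0.2500 = 0.1625 m
robot under decel: 0.6500²/(2·1.2000) = 0.1760 m
human over T_r+T_s: 1.4000·(0.2500+0.5417) = 1.1083 m
residual clearance needed = 0.1000+0.0100+0.0000 = 0.1100 m
sum ≈ 0.1625+0.1760+1.1083+0.1100 ≈ 1.5569 m = S ✓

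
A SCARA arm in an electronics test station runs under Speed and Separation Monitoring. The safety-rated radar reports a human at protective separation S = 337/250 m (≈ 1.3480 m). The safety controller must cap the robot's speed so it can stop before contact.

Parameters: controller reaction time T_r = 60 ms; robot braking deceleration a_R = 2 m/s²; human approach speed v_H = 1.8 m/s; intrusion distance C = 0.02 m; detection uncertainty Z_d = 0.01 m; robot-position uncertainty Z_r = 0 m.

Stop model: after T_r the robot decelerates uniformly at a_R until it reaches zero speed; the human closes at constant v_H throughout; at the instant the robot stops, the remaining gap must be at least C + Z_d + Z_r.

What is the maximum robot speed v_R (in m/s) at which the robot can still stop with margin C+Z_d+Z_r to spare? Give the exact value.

at the boundary: (1/4)·v² + (24/25)·v + (-121/100) = 0
  disc = (24/25)² − 4·(1/4)·(-121/100) = 5329/2500 ; √disc = 73/50
  v_R = (−(24/25) + 73/50) / (2·(1/4)) = 1 m/s
check:
T_s = v_R/a_R = 1/2 = 0.5000 s
robot covers v_R·T_r = 1.0000·0.0600 = 0.0600 m before braking
robot under decel: 1.0000²/(2·2.0000) = 0.2500 m
human over T_r+T_s: 1.8000·(0.0600+0.5000) = 1.0080 m
C+Z_d+Z_r = 0.0200+0.0100+0.0000 = 0.0300 m
sum ≈ 0.0600+0.2500+1.0080+0.0300 ≈ 1.3480 m = S ✓

v_R_max = 1 m/s = 1.0000 m/s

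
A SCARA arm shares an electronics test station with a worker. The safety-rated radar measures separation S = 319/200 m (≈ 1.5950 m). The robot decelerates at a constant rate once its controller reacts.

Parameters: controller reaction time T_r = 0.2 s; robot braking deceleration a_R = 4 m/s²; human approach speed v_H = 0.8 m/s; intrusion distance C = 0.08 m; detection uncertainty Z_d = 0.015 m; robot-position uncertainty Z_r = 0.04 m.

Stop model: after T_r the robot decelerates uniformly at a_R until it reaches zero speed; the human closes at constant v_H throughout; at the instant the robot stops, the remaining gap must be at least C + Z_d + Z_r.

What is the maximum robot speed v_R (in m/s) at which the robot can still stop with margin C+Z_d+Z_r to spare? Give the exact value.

quadratic (1/8)·v² + (2/5)·v + (-13/10) = 0
  disc = (2/5)² − 4·(1/8)·(-13/10) = 81/100 ; √disc = 9/10
  v_R = (−(2/5) + 9/10) / (2·(1/8)) = 2 m/s
check:
T_s = v_R/a_R = 2/4 = 0.5000 s
reaction-phase robot travel = 2.0000·0.2000 = 0.4000 m
robot covers 2.0000·0.5000 − ½·4.0000·0.5000² = 0.5000 m while stopping
human closes 0.8000·0.7000 = 0.5600 m
residual clearance needed = 0.0800+0.0150+0.0400 = 0.1350 m
sum ≈ 0.4000+0.5000+0.5600+0.1350 ≈ 1.5950 m = S ✓

v_R_max = 2 m/s = 2.0000 m/s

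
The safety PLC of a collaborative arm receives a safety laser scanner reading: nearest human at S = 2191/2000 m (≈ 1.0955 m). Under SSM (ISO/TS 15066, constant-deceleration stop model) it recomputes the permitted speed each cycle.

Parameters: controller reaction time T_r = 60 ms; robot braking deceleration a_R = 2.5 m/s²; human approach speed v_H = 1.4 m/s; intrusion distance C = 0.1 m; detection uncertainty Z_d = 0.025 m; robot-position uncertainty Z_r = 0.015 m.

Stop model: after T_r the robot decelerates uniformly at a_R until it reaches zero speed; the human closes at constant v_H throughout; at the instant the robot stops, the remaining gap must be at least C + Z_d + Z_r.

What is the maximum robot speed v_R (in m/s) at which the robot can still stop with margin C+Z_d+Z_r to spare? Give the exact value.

v_R_max = 21/20 m/s = 1.0500 m/s

collect terms ⇒ (1/5)·v_R² + (31/50)·v_R + (-1743/2000) = 0
  disc = (31/50)² − 4·(1/5)·(-1743/2000) = 676/625 ; √disc = 26/25
  v_R = (−(31/50) + 26/25) / (2·(1/5)) = 21/20 m/s
check:
T_s = v_R/a_R = (21/20)/(5/2) = 0.4200 s
reaction-phase robot travel = 1.0500·0.0600 = 0.0630 m
robot covers 1.0500·0.4200 − ½·2.5000·0.4200² = 0.2205 m while stopping
human closes 1.4000·0.4800 = 0.6720 m
margins: 0.1000+0.0250+0.0150 = 0.1400 m
sum ≈ 0.0630+0.2205+0.6720+0.1400 ≈ 1.0955 m = S ✓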